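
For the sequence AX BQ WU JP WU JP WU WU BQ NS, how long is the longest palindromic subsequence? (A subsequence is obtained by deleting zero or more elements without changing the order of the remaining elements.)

Using dp[i][j] = 2 + dp[i+1][j−1] if the ends match, else max(dp[i+1][j], dp[i][j−1]):
dp[1][10] = 7. A witness is BQ WU WU JP WU WU BQ at positions 2,3,5,6,7,8,9.

7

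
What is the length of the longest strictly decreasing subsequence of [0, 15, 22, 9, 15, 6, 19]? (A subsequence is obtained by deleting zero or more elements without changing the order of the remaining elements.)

3

Scanning left to right, the best length ending at each element is: 0→1, 15→1, 22→1, 9→2, 15→2, 6→3, 19→2.
So the longest decreasing subsequence has length 3, e.g. 15, 9, 6.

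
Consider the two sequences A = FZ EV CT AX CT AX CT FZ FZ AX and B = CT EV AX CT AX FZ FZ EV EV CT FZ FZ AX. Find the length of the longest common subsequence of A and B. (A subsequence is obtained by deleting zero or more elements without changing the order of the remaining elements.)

8

Backtracking the LCS table gives one alignment: EV (A2,B2) → AX (A4,B3) → CT (A5,B4) → AX (A6,B5) → CT (A7,B10) → FZ (A8,B11) → FZ (A9,B12) → AX (A10,B13).
So the longest common subsequence has length 8.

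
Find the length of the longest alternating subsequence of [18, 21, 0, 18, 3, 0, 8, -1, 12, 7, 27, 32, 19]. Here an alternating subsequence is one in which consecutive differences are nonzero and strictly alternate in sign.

11

A longest alternating subsequence is 18, 21, 0, 18, 3, 8, -1, 12, 7, 27, 19 (positions 1,2,3,4,5,7,8,9,10,11,13); its 10 consecutive differences strictly alternate in sign, and length 11 is optimal.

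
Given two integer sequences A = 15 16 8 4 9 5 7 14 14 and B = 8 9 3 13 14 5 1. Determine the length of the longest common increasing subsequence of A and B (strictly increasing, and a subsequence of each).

For each value that appears in both, track the longest common increasing run ending there.
The best achievable length is 3; one witness is 8, 9, 14 (A-positions 3,5,8, B-positions 1,2,5).

3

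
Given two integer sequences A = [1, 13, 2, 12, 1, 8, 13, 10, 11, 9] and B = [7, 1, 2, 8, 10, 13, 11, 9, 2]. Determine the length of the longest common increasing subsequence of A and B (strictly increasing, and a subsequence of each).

For each value that appears in both, track the longest common increasing run ending there.
The best achievable length is 5; one witness is 1, 2, 8, 10, 11 (A-positions 1,3,6,8,9, B-positions 2,3,4,5,7).

5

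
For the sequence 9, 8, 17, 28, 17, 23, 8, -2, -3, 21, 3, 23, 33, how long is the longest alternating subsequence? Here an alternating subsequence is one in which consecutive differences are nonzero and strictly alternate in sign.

Track the best alternating length ending on an up-step vs a down-step at each position: up/down = 1/1, 1/2, 3/1, 3/1, 3/4, 5/4, 1/6, 1/6, 1/6, 7/6, 7/8, 9/4, 9/1.
The maximum over both is 9; one such subsequence is 9, 8, 28, 17, 23, 8, 21, 3, 23.

9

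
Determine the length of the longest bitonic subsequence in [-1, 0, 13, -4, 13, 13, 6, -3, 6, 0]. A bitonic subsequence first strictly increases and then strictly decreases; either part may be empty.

Let inc[i] be the LIS ending at i and dec[i] the longest strictly decreasing subsequence starting at i. inc = [1, 2, 3, 1, 3, 3, 3, 2, 3, 3], dec = [2, 2, 3, 1, 3, 3, 2, 1, 2, 1].
max_i inc[i]+dec[i]−1 = 5, with one witness -1, 0, 13, 6, 0.

5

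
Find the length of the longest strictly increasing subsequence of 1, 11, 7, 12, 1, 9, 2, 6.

3

One longest increasing subsequence is 1, 11, 12 (positions 1,2,4), of length 3; no longer one exists.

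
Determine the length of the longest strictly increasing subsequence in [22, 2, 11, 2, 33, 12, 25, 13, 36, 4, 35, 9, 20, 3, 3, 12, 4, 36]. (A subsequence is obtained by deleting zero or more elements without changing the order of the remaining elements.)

6

Scanning left to right, the best length ending at each element is: 22→1, 2→1, 11→2, 2→1, 33→3, 12→3, 25→4, 13→4, 36→5, 4→2, 35→5, 9→3, 20→5, 3→2, 3→2, 12→4, 4→3, 36→6.
So the longest increasing subsequence has length 6, e.g. 2, 11, 12, 25, 35, 36.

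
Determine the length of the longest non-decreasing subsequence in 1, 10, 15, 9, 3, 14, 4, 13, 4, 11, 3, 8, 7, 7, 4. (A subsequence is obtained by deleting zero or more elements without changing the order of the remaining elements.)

Scanning left to right, the best length ending at each element is: 1→1, 10→2, 15→3, 9→2, 3→2, 14→3, 4→3, 13→4, 4→4, 11→5, 3→3, 8→5, 7→5, 7→6, 4→5.
So the longest non-decreasing subsequence has length 6, e.g. 1, 3, 4, 4, 7, 7.

6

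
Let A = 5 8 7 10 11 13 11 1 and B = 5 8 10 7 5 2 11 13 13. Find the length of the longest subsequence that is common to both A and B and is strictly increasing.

5

For each value that appears in both, track the longest common increasing run ending there.
The best achievable length is 5; one witness is 5, 8, 10, 11, 13 (A-positions 1,2,4,5,6, B-positions 1,2,3,7,8).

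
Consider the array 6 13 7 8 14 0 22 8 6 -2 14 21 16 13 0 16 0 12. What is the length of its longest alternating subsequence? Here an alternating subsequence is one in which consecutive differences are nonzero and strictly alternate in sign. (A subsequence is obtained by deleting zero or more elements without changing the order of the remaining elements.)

A longest alternating subsequence is 6, 13, 7, 8, 0, 22, 8, 14, 13, 16, 0, 12 (positions 1,2,3,4,6,7,8,11,14,16,17,18); its 11 consecutive differences strictly alternate in sign, and length 12 is optimal.

12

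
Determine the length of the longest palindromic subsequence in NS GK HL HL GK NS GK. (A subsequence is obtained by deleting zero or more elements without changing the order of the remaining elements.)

Using dp[i][j] = 2 + dp[i+1][j−1] if the ends match, else max(dp[i+1][j], dp[i][j−1]):
dp[1][7] = 6. A witness is NS GK HL HL GK NS at positions 1,2,3,4,5,6.

6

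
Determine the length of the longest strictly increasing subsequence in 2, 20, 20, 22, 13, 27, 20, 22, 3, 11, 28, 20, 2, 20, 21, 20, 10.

Let dp[i] be the longest increasing subsequence ending at position i. Then dp = [1, 2, 2, 3, 2, 4, 3, 4, 2, 3, 5, 4, 1, 4, 5, 4, 3].
The maximum is 5; one witness is 2, 20, 22, 27, 28 at positions 1,2,4,6,11.

5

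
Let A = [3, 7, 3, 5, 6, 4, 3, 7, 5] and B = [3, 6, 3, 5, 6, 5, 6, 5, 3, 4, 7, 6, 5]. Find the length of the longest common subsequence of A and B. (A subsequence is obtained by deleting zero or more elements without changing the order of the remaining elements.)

Backtracking the LCS table gives one alignment: 3 (A1,B1) → 3 (A3,B3) → 5 (A4,B6) → 6 (A5,B7) → 4 (A6,B10) → 7 (A8,B11) → 5 (A9,B13).
So the longest common subsequence has length 7.

7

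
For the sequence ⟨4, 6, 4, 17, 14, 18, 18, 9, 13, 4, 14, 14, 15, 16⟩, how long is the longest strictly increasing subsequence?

One longest increasing subsequence is 4, 6, 9, 13, 14, 15, 16 (positions 1,2,8,9,11,13,14), of length 7; no longer one exists.

7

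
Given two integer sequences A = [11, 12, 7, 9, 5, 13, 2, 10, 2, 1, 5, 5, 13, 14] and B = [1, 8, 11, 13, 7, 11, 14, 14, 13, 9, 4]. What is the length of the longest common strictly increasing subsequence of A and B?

For each value that appears in both, track the longest common increasing run ending there.
The best achievable length is 3; one witness is 11, 13, 14 (A-positions 1,6,14, B-positions 3,4,7).

3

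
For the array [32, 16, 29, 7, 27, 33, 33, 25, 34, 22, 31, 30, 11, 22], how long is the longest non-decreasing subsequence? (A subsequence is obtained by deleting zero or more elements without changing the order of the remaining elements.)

5

Let dp[i] be the longest non-decreasing subsequence ending at position i. Then dp = [1, 1, 2, 1, 2, 3, 4, 2, 5, 2, 3, 3, 2, 3].
The maximum is 5; one witness is 16, 29, 33, 33, 34 at positions 2,3,6,7,9.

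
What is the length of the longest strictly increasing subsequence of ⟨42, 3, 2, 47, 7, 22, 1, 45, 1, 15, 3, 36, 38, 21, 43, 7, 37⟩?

6

One longest increasing subsequence is 3, 7, 22, 36, 38, 43 (positions 2,5,6,12,13,15), of length 6; no longer one exists.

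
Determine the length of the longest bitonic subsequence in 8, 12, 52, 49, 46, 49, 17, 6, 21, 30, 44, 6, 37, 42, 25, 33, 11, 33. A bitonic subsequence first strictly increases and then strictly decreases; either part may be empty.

One longest bitonic subsequence is 8, 12, 52, 49, 46, 44, 42, 33, 11 (positions 1,2,3,4,5,11,14,16,17): it rises to 52 then falls. Length 9 is optimal.

9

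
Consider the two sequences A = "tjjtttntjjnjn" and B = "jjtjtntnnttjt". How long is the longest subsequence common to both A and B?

A longest common subsequence is jjtttntj (length 8); the LCS DP confirms no longer common subsequence exists.

8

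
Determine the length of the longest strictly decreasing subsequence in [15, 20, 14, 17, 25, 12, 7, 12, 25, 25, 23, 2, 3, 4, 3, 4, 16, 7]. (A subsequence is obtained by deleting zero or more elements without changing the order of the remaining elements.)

6

Scanning left to right, the best length ending at each element is: 15→1, 20→1, 14→2, 17→2, 25→1, 12→3, 7→4, 12→3, 25→1, 25→1, 23→2, 2→5, 3→5, 4→5, 3→6, 4→5, 16→3, 7→4.
So the longest decreasing subsequence has length 6, e.g. 15, 14, 12, 7, 4, 3.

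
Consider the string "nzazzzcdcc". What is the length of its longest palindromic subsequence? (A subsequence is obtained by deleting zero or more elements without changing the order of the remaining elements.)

4

One longest palindromic subsequence is zzzz (positions 2,4,5,6); it reads the same forward and backward, and the interval DP gives dp[1][10] = 4.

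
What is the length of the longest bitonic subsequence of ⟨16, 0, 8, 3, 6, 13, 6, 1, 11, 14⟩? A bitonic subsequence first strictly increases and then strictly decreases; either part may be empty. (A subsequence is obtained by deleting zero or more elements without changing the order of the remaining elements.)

6

Let inc[i] be the LIS ending at i and dec[i] the longest strictly decreasing subsequence starting at i. inc = [1, 1, 2, 2, 3, 4, 3, 2, 4, 5], dec = [4, 1, 3, 2, 2, 3, 2, 1, 1, 1].
max_i inc[i]+dec[i]−1 = 6, with one witness 0, 3, 6, 13, 6, 1.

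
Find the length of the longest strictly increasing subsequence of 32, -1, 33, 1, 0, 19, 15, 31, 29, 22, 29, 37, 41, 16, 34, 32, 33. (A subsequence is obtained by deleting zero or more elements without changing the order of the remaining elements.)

Scanning left to right, the best length ending at each element is: 32→1, -1→1, 33→2, 1→2, 0→2, 19→3, 15→3, 31→4, 29→4, 22→4, 29→5, 37→6, 41→7, 16→4, 34→6, 32→6, 33→7.
So the longest increasing subsequence has length 7, e.g. -1, 1, 19, 22, 29, 37, 41.

7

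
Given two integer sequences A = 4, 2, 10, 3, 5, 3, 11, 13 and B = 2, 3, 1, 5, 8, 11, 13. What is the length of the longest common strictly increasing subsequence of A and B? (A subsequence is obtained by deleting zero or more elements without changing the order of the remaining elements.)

5

A longest common strictly increasing subsequence is 2, 3, 5, 11, 13 (length 5); it appears in order in both A and B, and no longer such subsequence exists.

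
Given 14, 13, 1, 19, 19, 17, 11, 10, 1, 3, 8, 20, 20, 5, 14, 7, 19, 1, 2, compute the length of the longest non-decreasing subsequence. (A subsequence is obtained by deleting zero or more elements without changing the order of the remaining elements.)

Let dp[i] be the longest non-decreasing subsequence ending at position i. Then dp = [1, 1, 1, 2, 3, 2, 2, 2, 2, 3, 4, 5, 6, 4, 5, 5, 6, 3, 4].
The maximum is 6; one witness is 1, 1, 3, 8, 20, 20 at positions 3,9,10,11,12,13.

6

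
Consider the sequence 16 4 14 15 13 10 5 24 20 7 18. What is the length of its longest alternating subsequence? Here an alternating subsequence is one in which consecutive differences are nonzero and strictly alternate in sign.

Track the best alternating length ending on an up-step vs a down-step at each position: up/down = 1/1, 1/2, 3/2, 3/2, 3/4, 3/4, 3/4, 5/1, 5/6, 5/6, 7/6.
The maximum over both is 7; one such subsequence is 16, 4, 14, 13, 24, 7, 18.

7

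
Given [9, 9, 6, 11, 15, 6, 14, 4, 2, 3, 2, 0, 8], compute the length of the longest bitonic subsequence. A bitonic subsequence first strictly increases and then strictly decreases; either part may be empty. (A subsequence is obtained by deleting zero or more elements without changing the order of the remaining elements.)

8

One longest bitonic subsequence is 9, 11, 15, 14, 4, 3, 2, 0 (positions 1,4,5,7,8,10,11,12): it rises to 15 then falls. Length 8 is optimal.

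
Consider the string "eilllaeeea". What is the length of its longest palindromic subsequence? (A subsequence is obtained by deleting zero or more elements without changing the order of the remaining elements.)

5

One longest palindromic subsequence is aeeea (positions 6,7,8,9,10); it reads the same forward and backward, and the interval DP gives dp[1][10] = 5.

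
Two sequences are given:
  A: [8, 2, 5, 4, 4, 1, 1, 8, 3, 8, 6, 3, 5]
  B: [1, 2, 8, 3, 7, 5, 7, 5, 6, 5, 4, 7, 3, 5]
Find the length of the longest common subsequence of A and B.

A longest common subsequence is 2, 8, 3, 6, 3, 5 (length 6); the LCS DP confirms no longer common subsequence exists.

6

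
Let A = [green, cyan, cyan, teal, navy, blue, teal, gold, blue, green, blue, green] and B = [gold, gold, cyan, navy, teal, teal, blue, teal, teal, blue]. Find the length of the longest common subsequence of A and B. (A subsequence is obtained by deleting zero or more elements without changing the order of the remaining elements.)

5

A longest common subsequence is cyan, teal, blue, teal, blue (length 5); the LCS DP confirms no longer common subsequence exists.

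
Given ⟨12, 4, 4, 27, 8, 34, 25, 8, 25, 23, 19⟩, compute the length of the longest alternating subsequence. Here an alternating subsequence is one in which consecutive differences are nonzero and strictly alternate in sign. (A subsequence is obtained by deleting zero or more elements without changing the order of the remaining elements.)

Track the best alternating length ending on an up-step vs a down-step at each position: up/down = 1/1, 1/2, 1/2, 3/1, 3/4, 5/1, 5/6, 3/6, 7/6, 7/8, 7/8.
The maximum over both is 8; one such subsequence is 12, 4, 27, 8, 34, 8, 25, 23.

8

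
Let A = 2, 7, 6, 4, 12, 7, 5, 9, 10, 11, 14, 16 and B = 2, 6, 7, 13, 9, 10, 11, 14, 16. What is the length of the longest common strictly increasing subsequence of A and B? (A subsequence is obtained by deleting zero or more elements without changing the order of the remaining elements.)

8

A longest common strictly increasing subsequence is 2, 6, 7, 9, 10, 11, 14, 16 (length 8); it appears in order in both A and B, and no longer such subsequence exists.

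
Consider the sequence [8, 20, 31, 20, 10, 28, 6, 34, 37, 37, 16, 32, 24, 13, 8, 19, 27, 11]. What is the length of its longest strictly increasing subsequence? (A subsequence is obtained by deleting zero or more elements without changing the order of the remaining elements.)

5

Scanning left to right, the best length ending at each element is: 8→1, 20→2, 31→3, 20→2, 10→2, 28→3, 6→1, 34→4, 37→5, 37→5, 16→3, 32→4, 24→4, 13→3, 8→2, 19→4, 27→5, 11→3.
So the longest increasing subsequence has length 5, e.g. 8, 20, 31, 34, 37.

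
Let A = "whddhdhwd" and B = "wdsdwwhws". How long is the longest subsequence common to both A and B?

Backtracking the LCS table gives one alignment: w (A1,B1) → d (A3,B2) → d (A4,B4) → h (A7,B7) → w (A8,B8).
So the longest common subsequence has length 5.

5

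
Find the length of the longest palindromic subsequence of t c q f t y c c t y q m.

6

One longest palindromic subsequence is qyccyq (positions 3,6,7,8,10,11); it reads the same forward and backward, and the interval DP gives dp[1][12] = 6.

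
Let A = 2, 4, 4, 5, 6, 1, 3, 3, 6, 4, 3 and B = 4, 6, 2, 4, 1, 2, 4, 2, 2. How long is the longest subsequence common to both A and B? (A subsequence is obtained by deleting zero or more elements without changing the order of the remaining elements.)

Backtracking the LCS table gives one alignment: 2 (A1,B3) → 4 (A3,B4) → 1 (A6,B5) → 4 (A10,B7).
So the longest common subsequence has length 4.

4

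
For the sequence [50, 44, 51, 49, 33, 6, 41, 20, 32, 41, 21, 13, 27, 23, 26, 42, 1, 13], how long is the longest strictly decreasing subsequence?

Scanning left to right, the best length ending at each element is: 50→1, 44→2, 51→1, 49→2, 33→3, 6→4, 41→3, 20→4, 32→4, 41→3, 21→5, 13→6, 27→5, 23→6, 26→6, 42→3, 1→7, 13→7.
So the longest decreasing subsequence has length 7, e.g. 50, 44, 33, 32, 21, 13, 1.

7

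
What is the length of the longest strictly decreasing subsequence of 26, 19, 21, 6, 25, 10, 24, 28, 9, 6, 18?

5

One longest decreasing subsequence is 26, 19, 10, 9, 6 (positions 1,2,6,9,10), of length 5; no longer one exists.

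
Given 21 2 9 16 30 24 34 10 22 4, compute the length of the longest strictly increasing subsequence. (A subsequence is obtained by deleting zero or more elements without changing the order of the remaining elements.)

5

Let dp[i] be the longest increasing subsequence ending at position i. Then dp = [1, 1, 2, 3, 4, 4, 5, 3, 4, 2].
The maximum is 5; one witness is 2, 9, 16, 30, 34 at positions 2,3,4,5,7.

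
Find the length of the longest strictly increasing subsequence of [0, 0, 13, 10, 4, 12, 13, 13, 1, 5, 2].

4

One longest increasing subsequence is 0, 10, 12, 13 (positions 1,4,6,7), of length 4; no longer one exists.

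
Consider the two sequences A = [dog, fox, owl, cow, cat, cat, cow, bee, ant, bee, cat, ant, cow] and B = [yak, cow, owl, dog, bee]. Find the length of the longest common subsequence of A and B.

2

A longest common subsequence is dog, bee (length 2); the LCS DP confirms no longer common subsequence exists.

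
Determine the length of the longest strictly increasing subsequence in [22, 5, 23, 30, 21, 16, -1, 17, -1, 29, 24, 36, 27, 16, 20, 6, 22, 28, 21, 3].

Scanning left to right, the best length ending at each element is: 22→1, 5→1, 23→2, 30→3, 21→2, 16→2, -1→1, 17→3, -1→1, 29→4, 24→4, 36→5, 27→5, 16→2, 20→4, 6→2, 22→5, 28→6, 21→5, 3→2.
So the longest increasing subsequence has length 6, e.g. 5, 16, 17, 24, 27, 28.

6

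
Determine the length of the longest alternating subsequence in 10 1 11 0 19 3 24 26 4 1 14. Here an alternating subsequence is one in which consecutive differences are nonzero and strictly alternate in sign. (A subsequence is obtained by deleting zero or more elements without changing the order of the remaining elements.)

A longest alternating subsequence is 10, 1, 11, 0, 19, 3, 24, 4, 14 (positions 1,2,3,4,5,6,7,9,11); its 8 consecutive differences strictly alternate in sign, and length 9 is optimal.

9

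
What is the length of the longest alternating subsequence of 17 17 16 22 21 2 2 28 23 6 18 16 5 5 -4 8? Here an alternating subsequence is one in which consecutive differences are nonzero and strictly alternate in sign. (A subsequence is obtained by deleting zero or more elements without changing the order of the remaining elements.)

Track the best alternating length ending on an up-step vs a down-step at each position: up/down = 1/1, 1/1, 1/2, 3/1, 3/4, 1/4, 1/4, 5/1, 5/6, 5/6, 7/6, 7/8, 5/8, 5/8, 1/8, 9/8.
The maximum over both is 9; one such subsequence is 17, 16, 22, 21, 28, 6, 18, 5, 8.

9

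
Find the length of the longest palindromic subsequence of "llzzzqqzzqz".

8

Using dp[i][j] = 2 + dp[i+1][j−1] if the ends match, else max(dp[i+1][j], dp[i][j−1]):
dp[1][11] = 8. A witness is zzzqqzzz at positions 3,4,5,6,7,8,9,11.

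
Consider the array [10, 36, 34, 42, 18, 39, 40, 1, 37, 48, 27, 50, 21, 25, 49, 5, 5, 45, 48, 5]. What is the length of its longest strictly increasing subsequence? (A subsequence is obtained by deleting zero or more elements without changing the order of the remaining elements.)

Scanning left to right, the best length ending at each element is: 10→1, 36→2, 34→2, 42→3, 18→2, 39→3, 40→4, 1→1, 37→3, 48→5, 27→3, 50→6, 21→3, 25→4, 49→6, 5→2, 5→2, 45→5, 48→6, 5→2.
So the longest increasing subsequence has length 6, e.g. 10, 36, 39, 40, 48, 50.

6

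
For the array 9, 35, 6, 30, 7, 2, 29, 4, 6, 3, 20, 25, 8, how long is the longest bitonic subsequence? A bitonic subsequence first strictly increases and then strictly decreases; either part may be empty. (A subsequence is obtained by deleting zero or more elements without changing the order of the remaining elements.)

One longest bitonic subsequence is 9, 35, 30, 29, 25, 8 (positions 1,2,4,7,12,13): it rises to 35 then falls. Length 6 is optimal.

6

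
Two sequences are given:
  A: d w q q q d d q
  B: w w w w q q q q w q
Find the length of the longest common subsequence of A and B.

5

Backtracking the LCS table gives one alignment: w (A2,B4) → q (A3,B6) → q (A4,B7) → q (A5,B8) → q (A8,B10).
So the longest common subsequence has length 5.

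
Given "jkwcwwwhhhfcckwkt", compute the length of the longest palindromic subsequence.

9

One longest palindromic subsequence is kwchhhcwk (positions 2,3,4,8,9,10,13,15,16); it reads the same forward and backward, and the interval DP gives dp[1][17] = 9.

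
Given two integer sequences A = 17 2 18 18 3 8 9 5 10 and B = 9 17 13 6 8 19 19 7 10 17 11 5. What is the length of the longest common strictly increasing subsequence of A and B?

2

For each value that appears in both, track the longest common increasing run ending there.
The best achievable length is 2; one witness is 9, 10 (A-positions 7,9, B-positions 1,9).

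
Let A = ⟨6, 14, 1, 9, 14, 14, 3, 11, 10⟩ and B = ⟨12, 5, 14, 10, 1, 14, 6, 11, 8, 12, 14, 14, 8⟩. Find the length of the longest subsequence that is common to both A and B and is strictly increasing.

For each value that appears in both, track the longest common increasing run ending there.
The best achievable length is 2; one witness is 1, 14 (A-positions 3,5, B-positions 5,6).

2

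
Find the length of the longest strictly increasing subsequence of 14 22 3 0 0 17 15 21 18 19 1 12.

4

One longest increasing subsequence is 14, 17, 18, 19 (positions 1,6,9,10), of length 4; no longer one exists.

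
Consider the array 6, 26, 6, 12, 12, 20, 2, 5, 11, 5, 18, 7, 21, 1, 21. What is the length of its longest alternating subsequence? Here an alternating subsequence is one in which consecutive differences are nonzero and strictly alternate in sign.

12

Track the best alternating length ending on an up-step vs a down-step at each position: up/down = 1/1, 2/1, 1/3, 4/3, 4/3, 4/3, 1/5, 6/5, 6/5, 6/7, 8/5, 8/9, 10/3, 1/11, 12/3.
The maximum over both is 12; one such subsequence is 6, 26, 6, 12, 2, 11, 5, 18, 7, 21, 1, 21.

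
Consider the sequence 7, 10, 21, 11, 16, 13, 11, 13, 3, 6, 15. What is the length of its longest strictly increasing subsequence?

5

One longest increasing subsequence is 7, 10, 11, 13, 15 (positions 1,2,4,6,11), of length 5; no longer one exists.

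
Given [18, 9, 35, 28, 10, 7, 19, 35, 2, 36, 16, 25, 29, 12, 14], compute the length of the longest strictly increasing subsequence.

Let dp[i] be the longest increasing subsequence ending at position i. Then dp = [1, 1, 2, 2, 2, 1, 3, 4, 1, 5, 3, 4, 5, 3, 4].
The maximum is 5; one witness is 9, 10, 19, 35, 36 at positions 2,5,7,8,10.

5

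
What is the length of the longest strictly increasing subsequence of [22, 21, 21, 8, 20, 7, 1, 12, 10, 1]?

One longest increasing subsequence is 8, 20 (positions 4,5), of length 2; no longer one exists.

2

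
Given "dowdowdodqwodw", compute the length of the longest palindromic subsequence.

11

Using dp[i][j] = 2 + dp[i+1][j−1] if the ends match, else max(dp[i+1][j], dp[i][j−1]):
dp[1][14] = 11. A witness is wdowdodwodw at positions 3,4,5,6,7,8,9,11,12,13,14.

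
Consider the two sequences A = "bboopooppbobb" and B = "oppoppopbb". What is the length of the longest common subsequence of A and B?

A longest common subsequence is opoppobb (length 8); the LCS DP confirms no longer common subsequence exists.

8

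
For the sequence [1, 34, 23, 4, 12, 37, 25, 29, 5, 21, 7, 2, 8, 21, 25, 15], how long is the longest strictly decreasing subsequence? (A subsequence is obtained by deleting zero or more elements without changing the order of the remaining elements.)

5

Let dp[i] be the longest decreasing subsequence ending at position i. Then dp = [1, 1, 2, 3, 3, 1, 2, 2, 4, 3, 4, 5, 4, 3, 3, 4].
The maximum is 5; one witness is 34, 23, 12, 5, 2 at positions 2,3,5,9,12.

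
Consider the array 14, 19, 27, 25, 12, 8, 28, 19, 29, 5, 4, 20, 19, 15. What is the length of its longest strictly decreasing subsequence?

Let dp[i] be the longest decreasing subsequence ending at position i. Then dp = [1, 1, 1, 2, 3, 4, 1, 3, 1, 5, 6, 3, 4, 5].
The maximum is 6; one witness is 27, 25, 12, 8, 5, 4 at positions 3,4,5,6,10,11.

6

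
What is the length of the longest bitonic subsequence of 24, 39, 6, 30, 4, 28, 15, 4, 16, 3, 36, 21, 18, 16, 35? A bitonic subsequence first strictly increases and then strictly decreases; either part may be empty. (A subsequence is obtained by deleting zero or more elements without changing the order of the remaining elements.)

Let inc[i] be the LIS ending at i and dec[i] the longest strictly decreasing subsequence starting at i. inc = [1, 2, 1, 2, 1, 2, 2, 1, 3, 1, 4, 4, 4, 3, 5], dec = [4, 6, 3, 5, 2, 4, 3, 2, 2, 1, 4, 3, 2, 1, 1].
max_i inc[i]+dec[i]−1 = 7, with one witness 24, 39, 30, 28, 21, 18, 16.

7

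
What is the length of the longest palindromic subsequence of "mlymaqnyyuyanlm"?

9

One longest palindromic subsequence is mlnyuynlm (positions 1,2,7,9,10,11,13,14,15); it reads the same forward and backward, and the interval DP gives dp[1][15] = 9.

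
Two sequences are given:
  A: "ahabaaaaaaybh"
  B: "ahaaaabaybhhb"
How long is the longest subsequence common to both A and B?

A longest common subsequence is ahaaaaaybh (length 10); the LCS DP confirms no longer common subsequence exists.

10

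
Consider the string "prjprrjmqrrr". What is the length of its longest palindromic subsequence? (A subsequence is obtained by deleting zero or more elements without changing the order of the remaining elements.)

Using dp[i][j] = 2 + dp[i+1][j−1] if the ends match, else max(dp[i+1][j], dp[i][j−1]):
dp[1][12] = 7. A witness is rrrqrrr at positions 2,5,6,9,10,11,12.

7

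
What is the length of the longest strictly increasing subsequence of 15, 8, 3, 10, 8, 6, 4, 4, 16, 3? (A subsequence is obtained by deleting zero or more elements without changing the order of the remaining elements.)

Let dp[i] be the longest increasing subsequence ending at position i. Then dp = [1, 1, 1, 2, 2, 2, 2, 2, 3, 1].
The maximum is 3; one witness is 8, 10, 16 at positions 2,4,9.

3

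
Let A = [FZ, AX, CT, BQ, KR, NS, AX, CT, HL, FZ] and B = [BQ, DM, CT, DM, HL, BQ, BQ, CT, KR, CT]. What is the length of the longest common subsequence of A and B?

Backtracking the LCS table gives one alignment: CT (A3,B3) → BQ (A4,B7) → KR (A5,B9) → CT (A8,B10).
So the longest common subsequence has length 4.

4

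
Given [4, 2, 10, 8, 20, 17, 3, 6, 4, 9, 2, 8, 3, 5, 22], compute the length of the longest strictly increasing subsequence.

5

One longest increasing subsequence is 2, 3, 6, 9, 22 (positions 2,7,8,10,15), of length 5; no longer one exists.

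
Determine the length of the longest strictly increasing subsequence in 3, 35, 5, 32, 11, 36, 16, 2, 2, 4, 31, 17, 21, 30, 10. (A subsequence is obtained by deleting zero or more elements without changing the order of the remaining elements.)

7

Let dp[i] be the longest increasing subsequence ending at position i. Then dp = [1, 2, 2, 3, 3, 4, 4, 1, 1, 2, 5, 5, 6, 7, 3].
The maximum is 7; one witness is 3, 5, 11, 16, 17, 21, 30 at positions 1,3,5,7,12,13,14.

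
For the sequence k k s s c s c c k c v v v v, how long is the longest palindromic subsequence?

One longest palindromic subsequence is kccck (positions 2,5,7,8,9); it reads the same forward and backward, and the interval DP gives dp[1][14] = 5.

5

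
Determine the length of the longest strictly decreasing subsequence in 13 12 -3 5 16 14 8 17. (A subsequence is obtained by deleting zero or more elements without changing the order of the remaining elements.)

3

Let dp[i] be the longest decreasing subsequence ending at position i. Then dp = [1, 2, 3, 3, 1, 2, 3, 1].
The maximum is 3; one witness is 13, 12, -3 at positions 1,2,3.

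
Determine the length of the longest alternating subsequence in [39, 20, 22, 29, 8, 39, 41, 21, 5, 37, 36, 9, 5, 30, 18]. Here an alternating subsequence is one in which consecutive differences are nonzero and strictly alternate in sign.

Track the best alternating length ending on an up-step vs a down-step at each position: up/down = 1/1, 1/2, 3/2, 3/2, 1/4, 5/1, 5/1, 5/6, 1/6, 7/6, 7/8, 7/8, 1/8, 9/8, 9/10.
The maximum over both is 10; one such subsequence is 39, 20, 22, 8, 39, 21, 37, 9, 30, 18.

10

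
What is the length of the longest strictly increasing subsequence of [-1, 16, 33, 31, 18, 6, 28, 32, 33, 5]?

6

Scanning left to right, the best length ending at each element is: -1→1, 16→2, 33→3, 31→3, 18→3, 6→2, 28→4, 32→5, 33→6, 5→2.
So the longest increasing subsequence has length 6, e.g. -1, 16, 18, 28, 32, 33.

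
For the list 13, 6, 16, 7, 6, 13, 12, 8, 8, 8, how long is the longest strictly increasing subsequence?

3

Let dp[i] be the longest increasing subsequence ending at position i. Then dp = [1, 1, 2, 2, 1, 3, 3, 3, 3, 3].
The maximum is 3; one witness is 6, 7, 13 at positions 2,4,6.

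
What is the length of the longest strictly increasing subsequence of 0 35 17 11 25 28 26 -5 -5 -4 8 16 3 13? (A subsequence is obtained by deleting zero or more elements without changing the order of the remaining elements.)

4

Let dp[i] be the longest increasing subsequence ending at position i. Then dp = [1, 2, 2, 2, 3, 4, 4, 1, 1, 2, 3, 4, 3, 4].
The maximum is 4; one witness is 0, 17, 25, 28 at positions 1,3,5,6.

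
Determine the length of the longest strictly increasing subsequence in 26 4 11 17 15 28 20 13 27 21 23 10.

6

Scanning left to right, the best length ending at each element is: 26→1, 4→1, 11→2, 17→3, 15→3, 28→4, 20→4, 13→3, 27→5, 21→5, 23→6, 10→2.
So the longest increasing subsequence has length 6, e.g. 4, 11, 17, 20, 21, 23.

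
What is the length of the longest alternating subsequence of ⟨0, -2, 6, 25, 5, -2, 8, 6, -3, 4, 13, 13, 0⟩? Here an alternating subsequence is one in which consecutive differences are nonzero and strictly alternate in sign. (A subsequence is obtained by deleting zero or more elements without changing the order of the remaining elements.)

8

Track the best alternating length ending on an up-step vs a down-step at each position: up/down = 1/1, 1/2, 3/1, 3/1, 3/4, 1/4, 5/4, 5/6, 1/6, 7/6, 7/4, 7/4, 7/8.
The maximum over both is 8; one such subsequence is 0, -2, 6, 5, 8, -3, 4, 0.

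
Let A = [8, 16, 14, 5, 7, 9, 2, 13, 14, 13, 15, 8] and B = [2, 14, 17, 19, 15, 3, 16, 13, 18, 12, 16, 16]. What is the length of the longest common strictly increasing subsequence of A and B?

For each value that appears in both, track the longest common increasing run ending there.
The best achievable length is 3; one witness is 2, 14, 15 (A-positions 7,9,11, B-positions 1,2,5).

3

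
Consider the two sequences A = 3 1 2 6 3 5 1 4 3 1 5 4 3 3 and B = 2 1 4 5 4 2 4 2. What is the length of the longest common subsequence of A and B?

A longest common subsequence is 2, 1, 4, 5, 4 (length 5); the LCS DP confirms no longer common subsequence exists.

5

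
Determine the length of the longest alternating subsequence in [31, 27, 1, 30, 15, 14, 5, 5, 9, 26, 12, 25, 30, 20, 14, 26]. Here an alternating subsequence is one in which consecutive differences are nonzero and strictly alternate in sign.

9

A longest alternating subsequence is 31, 27, 30, 15, 26, 12, 25, 20, 26 (positions 1,2,4,5,10,11,12,14,16); its 8 consecutive differences strictly alternate in sign, and length 9 is optimal.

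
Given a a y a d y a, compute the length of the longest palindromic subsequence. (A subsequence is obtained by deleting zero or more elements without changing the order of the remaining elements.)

5

One longest palindromic subsequence is aydya (positions 1,3,5,6,7); it reads the same forward and backward, and the interval DP gives dp[1][7] = 5.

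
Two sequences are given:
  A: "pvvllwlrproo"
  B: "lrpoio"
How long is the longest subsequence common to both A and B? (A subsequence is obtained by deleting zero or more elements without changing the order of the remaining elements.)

Backtracking the LCS table gives one alignment: l (A7,B1) → r (A8,B2) → p (A9,B3) → o (A11,B4) → o (A12,B6).
So the longest common subsequence has length 5.

5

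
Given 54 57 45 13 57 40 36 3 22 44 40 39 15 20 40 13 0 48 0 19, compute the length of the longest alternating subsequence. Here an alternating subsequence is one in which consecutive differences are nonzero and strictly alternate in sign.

12

A longest alternating subsequence is 54, 57, 45, 57, 3, 22, 15, 20, 13, 48, 0, 19 (positions 1,2,3,5,8,9,13,14,16,18,19,20); its 11 consecutive differences strictly alternate in sign, and length 12 is optimal.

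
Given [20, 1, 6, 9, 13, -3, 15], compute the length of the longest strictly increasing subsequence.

5

Scanning left to right, the best length ending at each element is: 20→1, 1→1, 6→2, 9→3, 13→4, -3→1, 15→5.
So the longest increasing subsequence has length 5, e.g. 1, 6, 9, 13, 15.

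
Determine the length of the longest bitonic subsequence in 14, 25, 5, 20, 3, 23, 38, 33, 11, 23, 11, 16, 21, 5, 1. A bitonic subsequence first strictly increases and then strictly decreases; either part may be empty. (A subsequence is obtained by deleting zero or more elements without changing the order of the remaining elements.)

9

One longest bitonic subsequence is 14, 20, 23, 38, 33, 23, 21, 5, 1 (positions 1,4,6,7,8,10,13,14,15): it rises to 38 then falls. Length 9 is optimal.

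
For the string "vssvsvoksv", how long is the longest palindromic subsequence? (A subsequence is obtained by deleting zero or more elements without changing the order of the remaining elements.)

7

Using dp[i][j] = 2 + dp[i+1][j−1] if the ends match, else max(dp[i+1][j], dp[i][j−1]):
dp[1][10] = 7. A witness is vsvsvsv at positions 1,2,4,5,6,9,10.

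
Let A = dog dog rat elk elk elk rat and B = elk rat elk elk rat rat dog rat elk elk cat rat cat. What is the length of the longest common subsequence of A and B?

A longest common subsequence is dog, rat, elk, elk, rat (length 5); the LCS DP confirms no longer common subsequence exists.

5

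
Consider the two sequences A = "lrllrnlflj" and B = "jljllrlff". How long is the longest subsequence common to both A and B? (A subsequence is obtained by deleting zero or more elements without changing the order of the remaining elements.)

6

A longest common subsequence is lllrlf (length 6); the LCS DP confirms no longer common subsequence exists.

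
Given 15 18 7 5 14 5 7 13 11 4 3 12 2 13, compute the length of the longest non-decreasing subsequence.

Scanning left to right, the best length ending at each element is: 15→1, 18→2, 7→1, 5→1, 14→2, 5→2, 7→3, 13→4, 11→4, 4→1, 3→1, 12→5, 2→1, 13→6.
So the longest non-decreasing subsequence has length 6, e.g. 5, 5, 7, 11, 12, 13.

6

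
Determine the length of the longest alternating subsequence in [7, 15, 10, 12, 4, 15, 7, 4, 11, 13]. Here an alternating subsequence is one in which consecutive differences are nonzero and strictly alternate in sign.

A longest alternating subsequence is 7, 15, 10, 12, 4, 15, 7, 11 (positions 1,2,3,4,5,6,7,9); its 7 consecutive differences strictly alternate in sign, and length 8 is optimal.

8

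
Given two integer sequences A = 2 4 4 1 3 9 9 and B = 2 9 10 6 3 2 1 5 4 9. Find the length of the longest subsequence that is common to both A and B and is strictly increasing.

3

A longest common strictly increasing subsequence is 2, 3, 9 (length 3); it appears in order in both A and B, and no longer such subsequence exists.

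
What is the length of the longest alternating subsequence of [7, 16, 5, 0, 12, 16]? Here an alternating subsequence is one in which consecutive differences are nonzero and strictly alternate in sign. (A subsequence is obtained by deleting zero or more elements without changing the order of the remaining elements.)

Track the best alternating length ending on an up-step vs a down-step at each position: up/down = 1/1, 2/1, 1/3, 1/3, 4/3, 4/1.
The maximum over both is 4; one such subsequence is 7, 16, 5, 12.

4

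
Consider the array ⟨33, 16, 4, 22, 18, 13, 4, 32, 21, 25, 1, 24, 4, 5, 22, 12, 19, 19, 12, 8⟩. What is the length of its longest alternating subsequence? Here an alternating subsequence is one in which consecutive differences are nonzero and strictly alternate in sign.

14

A longest alternating subsequence is 33, 16, 22, 18, 32, 21, 25, 1, 24, 4, 22, 12, 19, 12 (positions 1,2,4,5,8,9,10,11,12,13,15,16,17,19); its 13 consecutive differences strictly alternate in sign, and length 14 is optimal.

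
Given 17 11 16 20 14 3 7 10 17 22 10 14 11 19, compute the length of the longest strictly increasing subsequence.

5

Scanning left to right, the best length ending at each element is: 17→1, 11→1, 16→2, 20→3, 14→2, 3→1, 7→2, 10→3, 17→4, 22→5, 10→3, 14→4, 11→4, 19→5.
So the longest increasing subsequence has length 5, e.g. 3, 7, 10, 17, 22.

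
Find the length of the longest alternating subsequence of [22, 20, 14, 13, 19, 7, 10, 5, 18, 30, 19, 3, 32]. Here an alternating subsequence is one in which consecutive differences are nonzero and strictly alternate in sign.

9

Track the best alternating length ending on an up-step vs a down-step at each position: up/down = 1/1, 1/2, 1/2, 1/2, 3/2, 1/4, 5/4, 1/6, 7/4, 7/1, 7/8, 1/8, 9/1.
The maximum over both is 9; one such subsequence is 22, 14, 19, 7, 10, 5, 30, 19, 32.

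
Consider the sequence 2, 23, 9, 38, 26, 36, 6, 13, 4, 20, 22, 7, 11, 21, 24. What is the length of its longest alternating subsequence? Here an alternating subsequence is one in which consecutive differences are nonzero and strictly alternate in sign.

A longest alternating subsequence is 2, 23, 9, 38, 26, 36, 6, 13, 4, 20, 7, 11 (positions 1,2,3,4,5,6,7,8,9,10,12,13); its 11 consecutive differences strictly alternate in sign, and length 12 is optimal.

12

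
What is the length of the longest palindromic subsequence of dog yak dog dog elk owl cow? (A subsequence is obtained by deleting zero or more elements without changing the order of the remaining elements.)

3

Using dp[i][j] = 2 + dp[i+1][j−1] if the ends match, else max(dp[i+1][j], dp[i][j−1]):
dp[1][7] = 3. A witness is dog dog dog at positions 1,3,4.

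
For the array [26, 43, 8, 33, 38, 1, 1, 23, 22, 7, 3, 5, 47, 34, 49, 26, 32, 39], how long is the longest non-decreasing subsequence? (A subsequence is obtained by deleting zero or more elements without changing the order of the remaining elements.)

7

One longest non-decreasing subsequence is 1, 1, 3, 5, 26, 32, 39 (positions 6,7,11,12,16,17,18), of length 7; no longer one exists.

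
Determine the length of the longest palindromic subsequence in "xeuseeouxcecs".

One longest palindromic subsequence is eueeue (positions 2,3,5,6,8,11); it reads the same forward and backward, and the interval DP gives dp[1][13] = 6.

6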